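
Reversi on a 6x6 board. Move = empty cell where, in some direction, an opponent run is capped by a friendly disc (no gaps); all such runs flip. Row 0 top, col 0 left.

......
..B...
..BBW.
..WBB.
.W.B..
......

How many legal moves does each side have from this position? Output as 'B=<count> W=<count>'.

Answer: B=7 W=7

Derivation:
-- B to move --
(1,3): no bracket -> illegal
(1,4): flips 1 -> legal
(1,5): flips 1 -> legal
(2,1): flips 1 -> legal
(2,5): flips 1 -> legal
(3,0): no bracket -> illegal
(3,1): flips 1 -> legal
(3,5): no bracket -> illegal
(4,0): no bracket -> illegal
(4,2): flips 1 -> legal
(5,0): flips 2 -> legal
(5,1): no bracket -> illegal
(5,2): no bracket -> illegal
B mobility = 7
-- W to move --
(0,1): no bracket -> illegal
(0,2): flips 2 -> legal
(0,3): no bracket -> illegal
(1,1): no bracket -> illegal
(1,3): no bracket -> illegal
(1,4): flips 1 -> legal
(2,1): flips 2 -> legal
(2,5): no bracket -> illegal
(3,1): no bracket -> illegal
(3,5): flips 2 -> legal
(4,2): flips 1 -> legal
(4,4): flips 1 -> legal
(4,5): no bracket -> illegal
(5,2): no bracket -> illegal
(5,3): no bracket -> illegal
(5,4): flips 1 -> legal
W mobility = 7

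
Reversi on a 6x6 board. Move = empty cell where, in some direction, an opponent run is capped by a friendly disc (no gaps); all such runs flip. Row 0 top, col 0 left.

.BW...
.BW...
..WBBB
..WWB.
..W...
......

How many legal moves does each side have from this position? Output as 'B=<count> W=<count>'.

Answer: B=8 W=8

Derivation:
-- B to move --
(0,3): flips 1 -> legal
(1,3): flips 1 -> legal
(2,1): flips 1 -> legal
(3,1): flips 2 -> legal
(4,1): flips 1 -> legal
(4,3): flips 1 -> legal
(4,4): flips 2 -> legal
(5,1): flips 2 -> legal
(5,2): no bracket -> illegal
(5,3): no bracket -> illegal
B mobility = 8
-- W to move --
(0,0): flips 2 -> legal
(1,0): flips 1 -> legal
(1,3): flips 1 -> legal
(1,4): flips 1 -> legal
(1,5): flips 1 -> legal
(2,0): flips 1 -> legal
(2,1): no bracket -> illegal
(3,5): flips 1 -> legal
(4,3): no bracket -> illegal
(4,4): no bracket -> illegal
(4,5): flips 2 -> legal
W mobility = 8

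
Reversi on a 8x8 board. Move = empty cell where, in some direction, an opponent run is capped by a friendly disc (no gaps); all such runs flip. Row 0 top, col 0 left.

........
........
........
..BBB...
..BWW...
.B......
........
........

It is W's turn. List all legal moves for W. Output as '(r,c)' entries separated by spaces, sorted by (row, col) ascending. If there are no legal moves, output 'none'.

Answer: (2,1) (2,2) (2,3) (2,4) (2,5) (4,1)

Derivation:
(2,1): flips 1 -> legal
(2,2): flips 1 -> legal
(2,3): flips 1 -> legal
(2,4): flips 1 -> legal
(2,5): flips 1 -> legal
(3,1): no bracket -> illegal
(3,5): no bracket -> illegal
(4,0): no bracket -> illegal
(4,1): flips 1 -> legal
(4,5): no bracket -> illegal
(5,0): no bracket -> illegal
(5,2): no bracket -> illegal
(5,3): no bracket -> illegal
(6,0): no bracket -> illegal
(6,1): no bracket -> illegal
(6,2): no bracket -> illegal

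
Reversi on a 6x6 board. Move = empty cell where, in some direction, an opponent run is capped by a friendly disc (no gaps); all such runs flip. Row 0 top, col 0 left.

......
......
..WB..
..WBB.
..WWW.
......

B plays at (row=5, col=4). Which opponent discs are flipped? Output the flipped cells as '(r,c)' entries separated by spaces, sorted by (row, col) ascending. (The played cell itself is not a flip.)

Answer: (4,4)

Derivation:
Dir NW: opp run (4,3) (3,2), next='.' -> no flip
Dir N: opp run (4,4) capped by B -> flip
Dir NE: first cell '.' (not opp) -> no flip
Dir W: first cell '.' (not opp) -> no flip
Dir E: first cell '.' (not opp) -> no flip
Dir SW: edge -> no flip
Dir S: edge -> no flip
Dir SE: edge -> no flip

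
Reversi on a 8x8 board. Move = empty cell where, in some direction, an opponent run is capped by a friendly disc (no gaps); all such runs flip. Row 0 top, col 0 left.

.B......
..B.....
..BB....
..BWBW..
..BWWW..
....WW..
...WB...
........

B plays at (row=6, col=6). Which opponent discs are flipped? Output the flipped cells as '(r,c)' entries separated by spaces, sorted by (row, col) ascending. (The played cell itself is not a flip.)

Answer: (3,3) (4,4) (5,5)

Derivation:
Dir NW: opp run (5,5) (4,4) (3,3) capped by B -> flip
Dir N: first cell '.' (not opp) -> no flip
Dir NE: first cell '.' (not opp) -> no flip
Dir W: first cell '.' (not opp) -> no flip
Dir E: first cell '.' (not opp) -> no flip
Dir SW: first cell '.' (not opp) -> no flip
Dir S: first cell '.' (not opp) -> no flip
Dir SE: first cell '.' (not opp) -> no flip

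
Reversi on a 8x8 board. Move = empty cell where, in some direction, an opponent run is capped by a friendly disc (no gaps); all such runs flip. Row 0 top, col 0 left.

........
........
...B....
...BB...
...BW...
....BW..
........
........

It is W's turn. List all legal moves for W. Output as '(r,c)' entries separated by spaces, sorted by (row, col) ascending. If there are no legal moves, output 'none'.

(1,2): no bracket -> illegal
(1,3): no bracket -> illegal
(1,4): no bracket -> illegal
(2,2): flips 1 -> legal
(2,4): flips 1 -> legal
(2,5): no bracket -> illegal
(3,2): no bracket -> illegal
(3,5): no bracket -> illegal
(4,2): flips 1 -> legal
(4,5): no bracket -> illegal
(5,2): no bracket -> illegal
(5,3): flips 1 -> legal
(6,3): no bracket -> illegal
(6,4): flips 1 -> legal
(6,5): no bracket -> illegal

Answer: (2,2) (2,4) (4,2) (5,3) (6,4)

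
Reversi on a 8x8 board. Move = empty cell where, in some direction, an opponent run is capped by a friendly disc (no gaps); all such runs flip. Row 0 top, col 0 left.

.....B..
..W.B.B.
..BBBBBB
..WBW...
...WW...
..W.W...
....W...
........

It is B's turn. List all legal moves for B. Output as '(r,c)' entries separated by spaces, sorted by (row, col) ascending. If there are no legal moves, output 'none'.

(0,1): flips 1 -> legal
(0,2): flips 1 -> legal
(0,3): no bracket -> illegal
(1,1): no bracket -> illegal
(1,3): no bracket -> illegal
(2,1): no bracket -> illegal
(3,1): flips 1 -> legal
(3,5): flips 1 -> legal
(4,1): flips 1 -> legal
(4,2): flips 1 -> legal
(4,5): flips 1 -> legal
(5,1): no bracket -> illegal
(5,3): flips 1 -> legal
(5,5): flips 1 -> legal
(6,1): flips 3 -> legal
(6,2): no bracket -> illegal
(6,3): no bracket -> illegal
(6,5): no bracket -> illegal
(7,3): no bracket -> illegal
(7,4): flips 4 -> legal
(7,5): no bracket -> illegal

Answer: (0,1) (0,2) (3,1) (3,5) (4,1) (4,2) (4,5) (5,3) (5,5) (6,1) (7,4)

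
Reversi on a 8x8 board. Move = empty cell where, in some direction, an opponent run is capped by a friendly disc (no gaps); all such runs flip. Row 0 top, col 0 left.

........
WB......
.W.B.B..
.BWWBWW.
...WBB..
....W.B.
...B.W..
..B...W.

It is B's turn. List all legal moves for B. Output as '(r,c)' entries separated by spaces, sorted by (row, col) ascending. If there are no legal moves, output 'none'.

Answer: (2,2) (2,6) (2,7) (3,7) (4,1) (4,2) (4,7) (5,2) (5,3) (6,4) (7,4)

Derivation:
(0,0): no bracket -> illegal
(0,1): no bracket -> illegal
(1,2): no bracket -> illegal
(2,0): no bracket -> illegal
(2,2): flips 1 -> legal
(2,4): no bracket -> illegal
(2,6): flips 1 -> legal
(2,7): flips 1 -> legal
(3,0): no bracket -> illegal
(3,7): flips 2 -> legal
(4,1): flips 1 -> legal
(4,2): flips 1 -> legal
(4,6): no bracket -> illegal
(4,7): flips 1 -> legal
(5,2): flips 1 -> legal
(5,3): flips 2 -> legal
(5,5): no bracket -> illegal
(6,4): flips 1 -> legal
(6,6): no bracket -> illegal
(6,7): no bracket -> illegal
(7,4): flips 1 -> legal
(7,5): no bracket -> illegal
(7,7): no bracket -> illegal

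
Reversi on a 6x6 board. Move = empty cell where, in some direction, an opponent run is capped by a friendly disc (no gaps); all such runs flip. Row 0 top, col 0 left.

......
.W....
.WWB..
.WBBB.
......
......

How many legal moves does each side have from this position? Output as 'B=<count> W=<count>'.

Answer: B=5 W=5

Derivation:
-- B to move --
(0,0): flips 2 -> legal
(0,1): no bracket -> illegal
(0,2): no bracket -> illegal
(1,0): flips 1 -> legal
(1,2): flips 1 -> legal
(1,3): no bracket -> illegal
(2,0): flips 2 -> legal
(3,0): flips 1 -> legal
(4,0): no bracket -> illegal
(4,1): no bracket -> illegal
(4,2): no bracket -> illegal
B mobility = 5
-- W to move --
(1,2): no bracket -> illegal
(1,3): no bracket -> illegal
(1,4): no bracket -> illegal
(2,4): flips 1 -> legal
(2,5): no bracket -> illegal
(3,5): flips 3 -> legal
(4,1): no bracket -> illegal
(4,2): flips 1 -> legal
(4,3): flips 1 -> legal
(4,4): flips 1 -> legal
(4,5): no bracket -> illegal
W mobility = 5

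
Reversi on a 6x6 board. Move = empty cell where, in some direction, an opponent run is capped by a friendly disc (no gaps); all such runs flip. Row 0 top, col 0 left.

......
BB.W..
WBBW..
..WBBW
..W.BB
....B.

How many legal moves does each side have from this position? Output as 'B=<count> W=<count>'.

-- B to move --
(0,2): no bracket -> illegal
(0,3): flips 2 -> legal
(0,4): flips 1 -> legal
(1,2): flips 1 -> legal
(1,4): no bracket -> illegal
(2,4): flips 1 -> legal
(2,5): flips 1 -> legal
(3,0): flips 1 -> legal
(3,1): flips 1 -> legal
(4,1): no bracket -> illegal
(4,3): flips 1 -> legal
(5,1): flips 1 -> legal
(5,2): flips 2 -> legal
(5,3): no bracket -> illegal
B mobility = 10
-- W to move --
(0,0): flips 1 -> legal
(0,1): no bracket -> illegal
(0,2): flips 1 -> legal
(1,2): flips 1 -> legal
(2,4): flips 1 -> legal
(2,5): no bracket -> illegal
(3,0): no bracket -> illegal
(3,1): flips 1 -> legal
(4,3): flips 1 -> legal
(5,3): flips 1 -> legal
(5,5): flips 1 -> legal
W mobility = 8

Answer: B=10 W=8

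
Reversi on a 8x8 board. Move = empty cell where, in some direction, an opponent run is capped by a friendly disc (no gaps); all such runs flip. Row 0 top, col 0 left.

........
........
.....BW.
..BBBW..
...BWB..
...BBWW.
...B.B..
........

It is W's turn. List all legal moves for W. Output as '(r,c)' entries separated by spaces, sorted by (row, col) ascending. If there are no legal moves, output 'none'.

Answer: (1,5) (2,2) (2,3) (2,4) (3,1) (4,2) (4,6) (5,2) (6,2) (6,4) (7,4) (7,5)

Derivation:
(1,4): no bracket -> illegal
(1,5): flips 1 -> legal
(1,6): no bracket -> illegal
(2,1): no bracket -> illegal
(2,2): flips 1 -> legal
(2,3): flips 2 -> legal
(2,4): flips 2 -> legal
(3,1): flips 3 -> legal
(3,6): no bracket -> illegal
(4,1): no bracket -> illegal
(4,2): flips 1 -> legal
(4,6): flips 1 -> legal
(5,2): flips 2 -> legal
(6,2): flips 1 -> legal
(6,4): flips 1 -> legal
(6,6): no bracket -> illegal
(7,2): no bracket -> illegal
(7,3): no bracket -> illegal
(7,4): flips 1 -> legal
(7,5): flips 1 -> legal
(7,6): no bracket -> illegal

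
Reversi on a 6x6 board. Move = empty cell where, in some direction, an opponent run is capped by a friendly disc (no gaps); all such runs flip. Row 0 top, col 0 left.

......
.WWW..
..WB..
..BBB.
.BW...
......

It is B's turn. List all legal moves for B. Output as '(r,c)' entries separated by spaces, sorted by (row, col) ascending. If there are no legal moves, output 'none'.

Answer: (0,0) (0,1) (0,2) (0,3) (2,1) (4,3) (5,1) (5,2)

Derivation:
(0,0): flips 2 -> legal
(0,1): flips 1 -> legal
(0,2): flips 2 -> legal
(0,3): flips 1 -> legal
(0,4): no bracket -> illegal
(1,0): no bracket -> illegal
(1,4): no bracket -> illegal
(2,0): no bracket -> illegal
(2,1): flips 1 -> legal
(2,4): no bracket -> illegal
(3,1): no bracket -> illegal
(4,3): flips 1 -> legal
(5,1): flips 1 -> legal
(5,2): flips 1 -> legal
(5,3): no bracket -> illegal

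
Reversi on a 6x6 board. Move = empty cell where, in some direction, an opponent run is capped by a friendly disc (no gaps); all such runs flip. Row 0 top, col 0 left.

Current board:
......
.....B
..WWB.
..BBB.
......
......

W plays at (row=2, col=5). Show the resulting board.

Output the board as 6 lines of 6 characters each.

Place W at (2,5); scan 8 dirs for brackets.
Dir NW: first cell '.' (not opp) -> no flip
Dir N: opp run (1,5), next='.' -> no flip
Dir NE: edge -> no flip
Dir W: opp run (2,4) capped by W -> flip
Dir E: edge -> no flip
Dir SW: opp run (3,4), next='.' -> no flip
Dir S: first cell '.' (not opp) -> no flip
Dir SE: edge -> no flip
All flips: (2,4)

Answer: ......
.....B
..WWWW
..BBB.
......
......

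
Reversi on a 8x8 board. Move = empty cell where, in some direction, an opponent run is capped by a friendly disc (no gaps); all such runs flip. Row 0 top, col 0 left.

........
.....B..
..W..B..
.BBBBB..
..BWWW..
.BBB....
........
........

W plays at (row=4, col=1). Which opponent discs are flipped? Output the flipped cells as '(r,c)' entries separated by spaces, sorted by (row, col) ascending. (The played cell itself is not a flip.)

Dir NW: first cell '.' (not opp) -> no flip
Dir N: opp run (3,1), next='.' -> no flip
Dir NE: opp run (3,2), next='.' -> no flip
Dir W: first cell '.' (not opp) -> no flip
Dir E: opp run (4,2) capped by W -> flip
Dir SW: first cell '.' (not opp) -> no flip
Dir S: opp run (5,1), next='.' -> no flip
Dir SE: opp run (5,2), next='.' -> no flip

Answer: (4,2)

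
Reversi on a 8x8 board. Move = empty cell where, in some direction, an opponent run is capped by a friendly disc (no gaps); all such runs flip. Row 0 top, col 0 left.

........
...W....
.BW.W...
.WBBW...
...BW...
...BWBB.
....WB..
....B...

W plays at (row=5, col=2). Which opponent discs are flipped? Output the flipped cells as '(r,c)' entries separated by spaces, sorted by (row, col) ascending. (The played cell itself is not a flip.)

Dir NW: first cell '.' (not opp) -> no flip
Dir N: first cell '.' (not opp) -> no flip
Dir NE: opp run (4,3) capped by W -> flip
Dir W: first cell '.' (not opp) -> no flip
Dir E: opp run (5,3) capped by W -> flip
Dir SW: first cell '.' (not opp) -> no flip
Dir S: first cell '.' (not opp) -> no flip
Dir SE: first cell '.' (not opp) -> no flip

Answer: (4,3) (5,3)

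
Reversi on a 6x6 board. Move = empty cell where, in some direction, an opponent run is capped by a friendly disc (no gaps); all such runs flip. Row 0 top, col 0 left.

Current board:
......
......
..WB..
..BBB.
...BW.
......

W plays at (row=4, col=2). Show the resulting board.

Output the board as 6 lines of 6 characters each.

Answer: ......
......
..WB..
..WBB.
..WWW.
......

Derivation:
Place W at (4,2); scan 8 dirs for brackets.
Dir NW: first cell '.' (not opp) -> no flip
Dir N: opp run (3,2) capped by W -> flip
Dir NE: opp run (3,3), next='.' -> no flip
Dir W: first cell '.' (not opp) -> no flip
Dir E: opp run (4,3) capped by W -> flip
Dir SW: first cell '.' (not opp) -> no flip
Dir S: first cell '.' (not opp) -> no flip
Dir SE: first cell '.' (not opp) -> no flip
All flips: (3,2) (4,3)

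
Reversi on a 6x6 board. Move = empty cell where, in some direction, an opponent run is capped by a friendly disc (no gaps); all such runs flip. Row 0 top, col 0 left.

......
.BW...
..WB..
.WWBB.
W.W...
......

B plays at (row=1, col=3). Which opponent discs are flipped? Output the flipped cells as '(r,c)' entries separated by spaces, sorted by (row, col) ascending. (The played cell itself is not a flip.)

Answer: (1,2)

Derivation:
Dir NW: first cell '.' (not opp) -> no flip
Dir N: first cell '.' (not opp) -> no flip
Dir NE: first cell '.' (not opp) -> no flip
Dir W: opp run (1,2) capped by B -> flip
Dir E: first cell '.' (not opp) -> no flip
Dir SW: opp run (2,2) (3,1) (4,0), next=edge -> no flip
Dir S: first cell 'B' (not opp) -> no flip
Dir SE: first cell '.' (not opp) -> no flip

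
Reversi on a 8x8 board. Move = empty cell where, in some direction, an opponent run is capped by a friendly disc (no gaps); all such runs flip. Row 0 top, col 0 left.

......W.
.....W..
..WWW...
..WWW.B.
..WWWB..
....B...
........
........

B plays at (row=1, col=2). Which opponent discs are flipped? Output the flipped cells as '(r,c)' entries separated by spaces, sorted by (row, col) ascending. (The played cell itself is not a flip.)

Answer: (2,3) (3,4)

Derivation:
Dir NW: first cell '.' (not opp) -> no flip
Dir N: first cell '.' (not opp) -> no flip
Dir NE: first cell '.' (not opp) -> no flip
Dir W: first cell '.' (not opp) -> no flip
Dir E: first cell '.' (not opp) -> no flip
Dir SW: first cell '.' (not opp) -> no flip
Dir S: opp run (2,2) (3,2) (4,2), next='.' -> no flip
Dir SE: opp run (2,3) (3,4) capped by B -> flip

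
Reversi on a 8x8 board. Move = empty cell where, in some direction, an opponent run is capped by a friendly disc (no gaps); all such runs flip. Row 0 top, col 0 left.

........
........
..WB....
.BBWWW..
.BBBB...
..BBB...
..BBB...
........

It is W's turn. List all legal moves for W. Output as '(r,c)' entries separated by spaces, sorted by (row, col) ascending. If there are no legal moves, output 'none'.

(1,2): flips 1 -> legal
(1,3): flips 1 -> legal
(1,4): no bracket -> illegal
(2,0): no bracket -> illegal
(2,1): no bracket -> illegal
(2,4): flips 1 -> legal
(3,0): flips 2 -> legal
(4,0): flips 1 -> legal
(4,5): no bracket -> illegal
(5,0): no bracket -> illegal
(5,1): flips 1 -> legal
(5,5): flips 1 -> legal
(6,1): flips 2 -> legal
(6,5): no bracket -> illegal
(7,1): flips 3 -> legal
(7,2): flips 4 -> legal
(7,3): flips 3 -> legal
(7,4): flips 3 -> legal
(7,5): no bracket -> illegal

Answer: (1,2) (1,3) (2,4) (3,0) (4,0) (5,1) (5,5) (6,1) (7,1) (7,2) (7,3) (7,4)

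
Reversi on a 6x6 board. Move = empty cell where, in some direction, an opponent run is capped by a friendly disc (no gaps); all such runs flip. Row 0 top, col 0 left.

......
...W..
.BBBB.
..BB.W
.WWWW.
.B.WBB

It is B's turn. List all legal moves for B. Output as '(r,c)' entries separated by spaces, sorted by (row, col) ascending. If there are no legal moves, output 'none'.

Answer: (0,2) (0,3) (0,4) (3,1) (3,4) (5,0) (5,2)

Derivation:
(0,2): flips 1 -> legal
(0,3): flips 1 -> legal
(0,4): flips 1 -> legal
(1,2): no bracket -> illegal
(1,4): no bracket -> illegal
(2,5): no bracket -> illegal
(3,0): no bracket -> illegal
(3,1): flips 1 -> legal
(3,4): flips 1 -> legal
(4,0): no bracket -> illegal
(4,5): no bracket -> illegal
(5,0): flips 1 -> legal
(5,2): flips 2 -> legal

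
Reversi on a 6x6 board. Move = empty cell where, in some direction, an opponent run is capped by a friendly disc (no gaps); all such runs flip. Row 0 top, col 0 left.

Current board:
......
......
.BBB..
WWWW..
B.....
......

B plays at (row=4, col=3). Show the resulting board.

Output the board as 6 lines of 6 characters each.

Place B at (4,3); scan 8 dirs for brackets.
Dir NW: opp run (3,2) capped by B -> flip
Dir N: opp run (3,3) capped by B -> flip
Dir NE: first cell '.' (not opp) -> no flip
Dir W: first cell '.' (not opp) -> no flip
Dir E: first cell '.' (not opp) -> no flip
Dir SW: first cell '.' (not opp) -> no flip
Dir S: first cell '.' (not opp) -> no flip
Dir SE: first cell '.' (not opp) -> no flip
All flips: (3,2) (3,3)

Answer: ......
......
.BBB..
WWBB..
B..B..
......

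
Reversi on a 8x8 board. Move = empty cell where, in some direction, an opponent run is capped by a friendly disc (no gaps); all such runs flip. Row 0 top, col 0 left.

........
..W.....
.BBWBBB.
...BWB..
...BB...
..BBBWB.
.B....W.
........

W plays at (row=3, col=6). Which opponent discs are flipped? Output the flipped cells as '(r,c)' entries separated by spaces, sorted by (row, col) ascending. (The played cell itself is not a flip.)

Answer: (3,5)

Derivation:
Dir NW: opp run (2,5), next='.' -> no flip
Dir N: opp run (2,6), next='.' -> no flip
Dir NE: first cell '.' (not opp) -> no flip
Dir W: opp run (3,5) capped by W -> flip
Dir E: first cell '.' (not opp) -> no flip
Dir SW: first cell '.' (not opp) -> no flip
Dir S: first cell '.' (not opp) -> no flip
Dir SE: first cell '.' (not opp) -> no flip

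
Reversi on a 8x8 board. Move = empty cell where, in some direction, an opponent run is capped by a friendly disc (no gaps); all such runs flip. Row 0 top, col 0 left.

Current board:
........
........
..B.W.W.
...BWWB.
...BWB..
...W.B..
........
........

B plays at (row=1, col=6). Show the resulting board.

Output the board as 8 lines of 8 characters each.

Answer: ........
......B.
..B.W.B.
...BWWB.
...BWB..
...W.B..
........
........

Derivation:
Place B at (1,6); scan 8 dirs for brackets.
Dir NW: first cell '.' (not opp) -> no flip
Dir N: first cell '.' (not opp) -> no flip
Dir NE: first cell '.' (not opp) -> no flip
Dir W: first cell '.' (not opp) -> no flip
Dir E: first cell '.' (not opp) -> no flip
Dir SW: first cell '.' (not opp) -> no flip
Dir S: opp run (2,6) capped by B -> flip
Dir SE: first cell '.' (not opp) -> no flip
All flips: (2,6)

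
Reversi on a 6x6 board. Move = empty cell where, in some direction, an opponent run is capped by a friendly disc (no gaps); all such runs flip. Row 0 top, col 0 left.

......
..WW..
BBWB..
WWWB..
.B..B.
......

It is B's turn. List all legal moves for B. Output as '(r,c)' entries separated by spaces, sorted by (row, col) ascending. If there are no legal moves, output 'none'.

Answer: (0,1) (0,3) (1,1) (4,0) (4,2) (4,3)

Derivation:
(0,1): flips 1 -> legal
(0,2): no bracket -> illegal
(0,3): flips 2 -> legal
(0,4): no bracket -> illegal
(1,1): flips 1 -> legal
(1,4): no bracket -> illegal
(2,4): no bracket -> illegal
(4,0): flips 1 -> legal
(4,2): flips 1 -> legal
(4,3): flips 1 -> legal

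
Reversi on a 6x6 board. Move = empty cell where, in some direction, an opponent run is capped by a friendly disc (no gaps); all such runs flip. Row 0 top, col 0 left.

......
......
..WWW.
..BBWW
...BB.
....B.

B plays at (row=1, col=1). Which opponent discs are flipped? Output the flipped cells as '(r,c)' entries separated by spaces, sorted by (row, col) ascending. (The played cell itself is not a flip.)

Dir NW: first cell '.' (not opp) -> no flip
Dir N: first cell '.' (not opp) -> no flip
Dir NE: first cell '.' (not opp) -> no flip
Dir W: first cell '.' (not opp) -> no flip
Dir E: first cell '.' (not opp) -> no flip
Dir SW: first cell '.' (not opp) -> no flip
Dir S: first cell '.' (not opp) -> no flip
Dir SE: opp run (2,2) capped by B -> flip

Answer: (2,2)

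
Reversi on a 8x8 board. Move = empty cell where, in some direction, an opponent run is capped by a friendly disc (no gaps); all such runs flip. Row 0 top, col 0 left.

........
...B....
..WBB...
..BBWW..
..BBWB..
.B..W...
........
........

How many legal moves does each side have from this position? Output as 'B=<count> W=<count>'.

Answer: B=11 W=13

Derivation:
-- B to move --
(1,1): flips 1 -> legal
(1,2): flips 1 -> legal
(2,1): flips 1 -> legal
(2,5): flips 2 -> legal
(2,6): no bracket -> illegal
(3,1): flips 1 -> legal
(3,6): flips 2 -> legal
(4,6): flips 1 -> legal
(5,3): no bracket -> illegal
(5,5): flips 1 -> legal
(6,3): flips 1 -> legal
(6,4): flips 3 -> legal
(6,5): flips 1 -> legal
B mobility = 11
-- W to move --
(0,2): flips 2 -> legal
(0,3): no bracket -> illegal
(0,4): flips 1 -> legal
(1,2): flips 1 -> legal
(1,4): flips 1 -> legal
(1,5): no bracket -> illegal
(2,1): flips 2 -> legal
(2,5): flips 2 -> legal
(3,1): flips 2 -> legal
(3,6): flips 1 -> legal
(4,0): no bracket -> illegal
(4,1): flips 2 -> legal
(4,6): flips 1 -> legal
(5,0): no bracket -> illegal
(5,2): flips 3 -> legal
(5,3): no bracket -> illegal
(5,5): flips 1 -> legal
(5,6): flips 1 -> legal
(6,0): no bracket -> illegal
(6,1): no bracket -> illegal
(6,2): no bracket -> illegal
W mobility = 13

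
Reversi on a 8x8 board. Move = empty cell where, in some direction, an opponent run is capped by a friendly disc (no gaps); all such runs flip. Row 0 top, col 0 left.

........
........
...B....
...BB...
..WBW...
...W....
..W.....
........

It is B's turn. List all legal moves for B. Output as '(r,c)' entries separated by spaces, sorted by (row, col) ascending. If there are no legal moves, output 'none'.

(3,1): no bracket -> illegal
(3,2): no bracket -> illegal
(3,5): no bracket -> illegal
(4,1): flips 1 -> legal
(4,5): flips 1 -> legal
(5,1): flips 1 -> legal
(5,2): no bracket -> illegal
(5,4): flips 1 -> legal
(5,5): flips 1 -> legal
(6,1): no bracket -> illegal
(6,3): flips 1 -> legal
(6,4): no bracket -> illegal
(7,1): no bracket -> illegal
(7,2): no bracket -> illegal
(7,3): no bracket -> illegal

Answer: (4,1) (4,5) (5,1) (5,4) (5,5) (6,3)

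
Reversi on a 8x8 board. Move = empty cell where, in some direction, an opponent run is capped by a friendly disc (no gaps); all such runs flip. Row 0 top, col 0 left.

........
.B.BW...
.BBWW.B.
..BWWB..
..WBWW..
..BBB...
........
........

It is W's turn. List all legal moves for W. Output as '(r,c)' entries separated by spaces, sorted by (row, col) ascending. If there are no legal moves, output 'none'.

(0,0): flips 2 -> legal
(0,1): no bracket -> illegal
(0,2): flips 1 -> legal
(0,3): flips 1 -> legal
(0,4): no bracket -> illegal
(1,0): no bracket -> illegal
(1,2): flips 3 -> legal
(1,5): no bracket -> illegal
(1,6): no bracket -> illegal
(1,7): flips 2 -> legal
(2,0): flips 2 -> legal
(2,5): flips 1 -> legal
(2,7): no bracket -> illegal
(3,0): no bracket -> illegal
(3,1): flips 1 -> legal
(3,6): flips 1 -> legal
(3,7): no bracket -> illegal
(4,1): flips 1 -> legal
(4,6): flips 1 -> legal
(5,1): no bracket -> illegal
(5,5): no bracket -> illegal
(6,1): flips 2 -> legal
(6,2): flips 2 -> legal
(6,3): flips 3 -> legal
(6,4): flips 2 -> legal
(6,5): no bracket -> illegal

Answer: (0,0) (0,2) (0,3) (1,2) (1,7) (2,0) (2,5) (3,1) (3,6) (4,1) (4,6) (6,1) (6,2) (6,3) (6,4)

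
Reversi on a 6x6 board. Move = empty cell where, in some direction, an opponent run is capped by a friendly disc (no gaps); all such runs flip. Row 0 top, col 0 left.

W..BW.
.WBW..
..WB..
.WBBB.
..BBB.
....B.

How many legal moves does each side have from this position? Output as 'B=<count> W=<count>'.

Answer: B=6 W=6

Derivation:
-- B to move --
(0,1): no bracket -> illegal
(0,2): no bracket -> illegal
(0,5): flips 1 -> legal
(1,0): flips 1 -> legal
(1,4): flips 1 -> legal
(1,5): no bracket -> illegal
(2,0): flips 1 -> legal
(2,1): flips 1 -> legal
(2,4): no bracket -> illegal
(3,0): flips 1 -> legal
(4,0): no bracket -> illegal
(4,1): no bracket -> illegal
B mobility = 6
-- W to move --
(0,1): no bracket -> illegal
(0,2): flips 2 -> legal
(1,4): no bracket -> illegal
(2,1): no bracket -> illegal
(2,4): flips 1 -> legal
(2,5): no bracket -> illegal
(3,5): flips 3 -> legal
(4,1): no bracket -> illegal
(4,5): no bracket -> illegal
(5,1): no bracket -> illegal
(5,2): flips 2 -> legal
(5,3): flips 4 -> legal
(5,5): flips 2 -> legal
W mobility = 6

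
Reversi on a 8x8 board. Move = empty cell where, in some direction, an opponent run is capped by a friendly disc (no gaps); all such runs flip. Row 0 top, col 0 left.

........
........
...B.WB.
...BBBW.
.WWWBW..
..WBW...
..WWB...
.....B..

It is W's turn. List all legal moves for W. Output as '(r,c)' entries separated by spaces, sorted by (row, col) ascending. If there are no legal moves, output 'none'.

Answer: (1,2) (1,3) (1,6) (1,7) (2,4) (2,7) (3,2) (6,5) (7,4)

Derivation:
(1,2): flips 2 -> legal
(1,3): flips 2 -> legal
(1,4): no bracket -> illegal
(1,5): no bracket -> illegal
(1,6): flips 1 -> legal
(1,7): flips 4 -> legal
(2,2): no bracket -> illegal
(2,4): flips 3 -> legal
(2,7): flips 1 -> legal
(3,2): flips 3 -> legal
(3,7): no bracket -> illegal
(4,6): no bracket -> illegal
(5,5): no bracket -> illegal
(6,5): flips 1 -> legal
(6,6): no bracket -> illegal
(7,3): no bracket -> illegal
(7,4): flips 1 -> legal
(7,6): no bracket -> illegal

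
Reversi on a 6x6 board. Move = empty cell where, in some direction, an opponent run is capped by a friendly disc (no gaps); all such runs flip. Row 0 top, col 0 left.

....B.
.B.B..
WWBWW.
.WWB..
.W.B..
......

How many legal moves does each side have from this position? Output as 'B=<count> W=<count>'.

Answer: B=8 W=8

Derivation:
-- B to move --
(1,0): flips 2 -> legal
(1,2): no bracket -> illegal
(1,4): no bracket -> illegal
(1,5): flips 1 -> legal
(2,5): flips 2 -> legal
(3,0): flips 2 -> legal
(3,4): no bracket -> illegal
(3,5): flips 1 -> legal
(4,0): flips 1 -> legal
(4,2): flips 1 -> legal
(5,0): no bracket -> illegal
(5,1): flips 3 -> legal
(5,2): no bracket -> illegal
B mobility = 8
-- W to move --
(0,0): no bracket -> illegal
(0,1): flips 1 -> legal
(0,2): flips 2 -> legal
(0,3): flips 1 -> legal
(0,5): no bracket -> illegal
(1,0): no bracket -> illegal
(1,2): flips 1 -> legal
(1,4): no bracket -> illegal
(1,5): no bracket -> illegal
(3,4): flips 1 -> legal
(4,2): flips 1 -> legal
(4,4): no bracket -> illegal
(5,2): no bracket -> illegal
(5,3): flips 2 -> legal
(5,4): flips 1 -> legal
W mobility = 8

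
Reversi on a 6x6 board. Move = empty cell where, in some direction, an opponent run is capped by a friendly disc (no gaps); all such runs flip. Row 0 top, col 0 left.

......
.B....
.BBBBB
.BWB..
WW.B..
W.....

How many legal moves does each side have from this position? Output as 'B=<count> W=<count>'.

-- B to move --
(3,0): no bracket -> illegal
(4,2): flips 1 -> legal
(5,1): flips 1 -> legal
(5,2): no bracket -> illegal
B mobility = 2
-- W to move --
(0,0): no bracket -> illegal
(0,1): flips 3 -> legal
(0,2): no bracket -> illegal
(1,0): flips 1 -> legal
(1,2): flips 1 -> legal
(1,3): flips 2 -> legal
(1,4): flips 1 -> legal
(1,5): no bracket -> illegal
(2,0): no bracket -> illegal
(3,0): flips 1 -> legal
(3,4): flips 1 -> legal
(3,5): no bracket -> illegal
(4,2): no bracket -> illegal
(4,4): no bracket -> illegal
(5,2): no bracket -> illegal
(5,3): no bracket -> illegal
(5,4): flips 1 -> legal
W mobility = 8

Answer: B=2 W=8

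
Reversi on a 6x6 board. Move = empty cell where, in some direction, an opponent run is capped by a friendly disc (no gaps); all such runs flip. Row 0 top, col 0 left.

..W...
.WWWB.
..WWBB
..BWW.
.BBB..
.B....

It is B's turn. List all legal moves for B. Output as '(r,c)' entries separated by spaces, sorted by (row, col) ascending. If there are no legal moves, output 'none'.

Answer: (0,3) (1,0) (2,1) (3,5) (4,4)

Derivation:
(0,0): no bracket -> illegal
(0,1): no bracket -> illegal
(0,3): flips 3 -> legal
(0,4): no bracket -> illegal
(1,0): flips 3 -> legal
(2,0): no bracket -> illegal
(2,1): flips 2 -> legal
(3,1): no bracket -> illegal
(3,5): flips 2 -> legal
(4,4): flips 1 -> legal
(4,5): no bracket -> illegal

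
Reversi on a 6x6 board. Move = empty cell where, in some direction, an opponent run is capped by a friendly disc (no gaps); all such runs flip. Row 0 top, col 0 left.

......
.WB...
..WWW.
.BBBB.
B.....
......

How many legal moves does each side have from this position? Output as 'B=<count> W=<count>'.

-- B to move --
(0,0): flips 2 -> legal
(0,1): no bracket -> illegal
(0,2): no bracket -> illegal
(1,0): flips 1 -> legal
(1,3): flips 2 -> legal
(1,4): flips 2 -> legal
(1,5): flips 1 -> legal
(2,0): no bracket -> illegal
(2,1): no bracket -> illegal
(2,5): no bracket -> illegal
(3,5): no bracket -> illegal
B mobility = 5
-- W to move --
(0,1): flips 1 -> legal
(0,2): flips 1 -> legal
(0,3): no bracket -> illegal
(1,3): flips 1 -> legal
(2,0): no bracket -> illegal
(2,1): no bracket -> illegal
(2,5): no bracket -> illegal
(3,0): no bracket -> illegal
(3,5): no bracket -> illegal
(4,1): flips 1 -> legal
(4,2): flips 2 -> legal
(4,3): flips 1 -> legal
(4,4): flips 2 -> legal
(4,5): flips 1 -> legal
(5,0): no bracket -> illegal
(5,1): no bracket -> illegal
W mobility = 8

Answer: B=5 W=8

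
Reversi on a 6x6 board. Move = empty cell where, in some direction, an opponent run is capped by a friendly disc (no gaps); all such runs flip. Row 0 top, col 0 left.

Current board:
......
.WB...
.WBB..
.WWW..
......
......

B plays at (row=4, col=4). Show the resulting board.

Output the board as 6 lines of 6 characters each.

Answer: ......
.WB...
.WBB..
.WWB..
....B.
......

Derivation:
Place B at (4,4); scan 8 dirs for brackets.
Dir NW: opp run (3,3) capped by B -> flip
Dir N: first cell '.' (not opp) -> no flip
Dir NE: first cell '.' (not opp) -> no flip
Dir W: first cell '.' (not opp) -> no flip
Dir E: first cell '.' (not opp) -> no flip
Dir SW: first cell '.' (not opp) -> no flip
Dir S: first cell '.' (not opp) -> no flip
Dir SE: first cell '.' (not opp) -> no flip
All flips: (3,3)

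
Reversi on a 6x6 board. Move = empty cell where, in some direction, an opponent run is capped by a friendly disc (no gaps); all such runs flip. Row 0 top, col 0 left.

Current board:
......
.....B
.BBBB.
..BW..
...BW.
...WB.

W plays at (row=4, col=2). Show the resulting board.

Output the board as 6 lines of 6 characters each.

Answer: ......
.....B
.BBBB.
..BW..
..WWW.
...WB.

Derivation:
Place W at (4,2); scan 8 dirs for brackets.
Dir NW: first cell '.' (not opp) -> no flip
Dir N: opp run (3,2) (2,2), next='.' -> no flip
Dir NE: first cell 'W' (not opp) -> no flip
Dir W: first cell '.' (not opp) -> no flip
Dir E: opp run (4,3) capped by W -> flip
Dir SW: first cell '.' (not opp) -> no flip
Dir S: first cell '.' (not opp) -> no flip
Dir SE: first cell 'W' (not opp) -> no flip
All flips: (4,3)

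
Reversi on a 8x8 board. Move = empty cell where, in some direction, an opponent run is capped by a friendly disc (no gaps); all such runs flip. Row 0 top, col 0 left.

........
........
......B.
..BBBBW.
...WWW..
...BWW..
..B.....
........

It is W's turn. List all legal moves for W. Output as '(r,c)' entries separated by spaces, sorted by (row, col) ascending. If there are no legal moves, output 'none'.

(1,5): no bracket -> illegal
(1,6): flips 1 -> legal
(1,7): flips 2 -> legal
(2,1): flips 1 -> legal
(2,2): flips 1 -> legal
(2,3): flips 2 -> legal
(2,4): flips 1 -> legal
(2,5): flips 2 -> legal
(2,7): no bracket -> illegal
(3,1): flips 4 -> legal
(3,7): no bracket -> illegal
(4,1): no bracket -> illegal
(4,2): no bracket -> illegal
(4,6): no bracket -> illegal
(5,1): no bracket -> illegal
(5,2): flips 1 -> legal
(6,1): no bracket -> illegal
(6,3): flips 1 -> legal
(6,4): no bracket -> illegal
(7,1): flips 2 -> legal
(7,2): no bracket -> illegal
(7,3): no bracket -> illegal

Answer: (1,6) (1,7) (2,1) (2,2) (2,3) (2,4) (2,5) (3,1) (5,2) (6,3) (7,1)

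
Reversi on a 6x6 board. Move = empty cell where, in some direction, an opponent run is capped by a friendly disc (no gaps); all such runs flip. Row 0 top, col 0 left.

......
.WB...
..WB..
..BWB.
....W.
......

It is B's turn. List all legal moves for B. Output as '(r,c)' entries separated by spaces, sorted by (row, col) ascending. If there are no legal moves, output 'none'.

(0,0): no bracket -> illegal
(0,1): no bracket -> illegal
(0,2): no bracket -> illegal
(1,0): flips 1 -> legal
(1,3): no bracket -> illegal
(2,0): no bracket -> illegal
(2,1): flips 1 -> legal
(2,4): no bracket -> illegal
(3,1): no bracket -> illegal
(3,5): no bracket -> illegal
(4,2): no bracket -> illegal
(4,3): flips 1 -> legal
(4,5): no bracket -> illegal
(5,3): no bracket -> illegal
(5,4): flips 1 -> legal
(5,5): no bracket -> illegal

Answer: (1,0) (2,1) (4,3) (5,4)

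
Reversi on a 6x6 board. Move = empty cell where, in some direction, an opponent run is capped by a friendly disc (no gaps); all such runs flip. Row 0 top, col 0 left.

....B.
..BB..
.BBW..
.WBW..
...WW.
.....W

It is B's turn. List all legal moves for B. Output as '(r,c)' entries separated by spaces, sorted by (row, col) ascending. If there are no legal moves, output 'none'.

(1,4): flips 1 -> legal
(2,0): no bracket -> illegal
(2,4): flips 1 -> legal
(3,0): flips 1 -> legal
(3,4): flips 2 -> legal
(3,5): no bracket -> illegal
(4,0): flips 1 -> legal
(4,1): flips 1 -> legal
(4,2): no bracket -> illegal
(4,5): no bracket -> illegal
(5,2): no bracket -> illegal
(5,3): flips 3 -> legal
(5,4): flips 1 -> legal

Answer: (1,4) (2,4) (3,0) (3,4) (4,0) (4,1) (5,3) (5,4)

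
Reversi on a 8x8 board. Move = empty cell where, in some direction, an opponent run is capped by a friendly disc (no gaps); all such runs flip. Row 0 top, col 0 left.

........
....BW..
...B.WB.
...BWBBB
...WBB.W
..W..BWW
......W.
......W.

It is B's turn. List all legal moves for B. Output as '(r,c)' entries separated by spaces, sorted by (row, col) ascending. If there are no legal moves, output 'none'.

(0,4): flips 1 -> legal
(0,5): flips 2 -> legal
(0,6): no bracket -> illegal
(1,6): flips 1 -> legal
(2,4): flips 2 -> legal
(3,2): no bracket -> illegal
(4,1): no bracket -> illegal
(4,2): flips 1 -> legal
(4,6): no bracket -> illegal
(5,1): no bracket -> illegal
(5,3): flips 1 -> legal
(5,4): no bracket -> illegal
(6,1): no bracket -> illegal
(6,2): no bracket -> illegal
(6,3): no bracket -> illegal
(6,5): no bracket -> illegal
(6,7): flips 3 -> legal
(7,5): no bracket -> illegal
(7,7): flips 1 -> legal

Answer: (0,4) (0,5) (1,6) (2,4) (4,2) (5,3) (6,7) (7,7)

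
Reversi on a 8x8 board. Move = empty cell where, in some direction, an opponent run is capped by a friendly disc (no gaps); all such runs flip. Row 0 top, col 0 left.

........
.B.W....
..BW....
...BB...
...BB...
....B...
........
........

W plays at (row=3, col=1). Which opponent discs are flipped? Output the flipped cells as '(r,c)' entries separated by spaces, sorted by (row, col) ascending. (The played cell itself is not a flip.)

Answer: (2,2)

Derivation:
Dir NW: first cell '.' (not opp) -> no flip
Dir N: first cell '.' (not opp) -> no flip
Dir NE: opp run (2,2) capped by W -> flip
Dir W: first cell '.' (not opp) -> no flip
Dir E: first cell '.' (not opp) -> no flip
Dir SW: first cell '.' (not opp) -> no flip
Dir S: first cell '.' (not opp) -> no flip
Dir SE: first cell '.' (not opp) -> no flip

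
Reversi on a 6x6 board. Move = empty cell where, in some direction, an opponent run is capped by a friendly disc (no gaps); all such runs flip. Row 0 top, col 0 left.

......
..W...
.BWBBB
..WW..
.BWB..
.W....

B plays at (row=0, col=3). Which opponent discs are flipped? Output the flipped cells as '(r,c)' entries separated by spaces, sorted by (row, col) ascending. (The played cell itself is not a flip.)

Dir NW: edge -> no flip
Dir N: edge -> no flip
Dir NE: edge -> no flip
Dir W: first cell '.' (not opp) -> no flip
Dir E: first cell '.' (not opp) -> no flip
Dir SW: opp run (1,2) capped by B -> flip
Dir S: first cell '.' (not opp) -> no flip
Dir SE: first cell '.' (not opp) -> no flip

Answer: (1,2)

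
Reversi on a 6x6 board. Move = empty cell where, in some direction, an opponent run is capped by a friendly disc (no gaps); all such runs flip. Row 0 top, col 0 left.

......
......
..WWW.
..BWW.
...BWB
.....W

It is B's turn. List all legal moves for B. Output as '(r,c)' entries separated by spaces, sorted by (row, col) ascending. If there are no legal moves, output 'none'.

(1,1): no bracket -> illegal
(1,2): flips 3 -> legal
(1,3): flips 2 -> legal
(1,4): flips 1 -> legal
(1,5): no bracket -> illegal
(2,1): no bracket -> illegal
(2,5): flips 1 -> legal
(3,1): no bracket -> illegal
(3,5): flips 2 -> legal
(4,2): no bracket -> illegal
(5,3): no bracket -> illegal
(5,4): no bracket -> illegal

Answer: (1,2) (1,3) (1,4) (2,5) (3,5)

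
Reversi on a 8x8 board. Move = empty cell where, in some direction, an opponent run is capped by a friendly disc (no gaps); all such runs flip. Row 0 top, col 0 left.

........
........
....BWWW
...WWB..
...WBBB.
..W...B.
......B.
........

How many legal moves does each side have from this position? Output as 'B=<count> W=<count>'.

-- B to move --
(1,4): no bracket -> illegal
(1,5): flips 1 -> legal
(1,6): no bracket -> illegal
(1,7): flips 1 -> legal
(2,2): flips 1 -> legal
(2,3): flips 1 -> legal
(3,2): flips 2 -> legal
(3,6): no bracket -> illegal
(3,7): no bracket -> illegal
(4,1): no bracket -> illegal
(4,2): flips 2 -> legal
(5,1): no bracket -> illegal
(5,3): no bracket -> illegal
(5,4): no bracket -> illegal
(6,1): no bracket -> illegal
(6,2): no bracket -> illegal
(6,3): no bracket -> illegal
B mobility = 6
-- W to move --
(1,3): no bracket -> illegal
(1,4): flips 1 -> legal
(1,5): flips 1 -> legal
(2,3): flips 1 -> legal
(3,6): flips 1 -> legal
(3,7): no bracket -> illegal
(4,7): flips 3 -> legal
(5,3): flips 2 -> legal
(5,4): flips 1 -> legal
(5,5): flips 3 -> legal
(5,7): no bracket -> illegal
(6,5): no bracket -> illegal
(6,7): flips 2 -> legal
(7,5): no bracket -> illegal
(7,6): no bracket -> illegal
(7,7): no bracket -> illegal
W mobility = 9

Answer: B=6 W=9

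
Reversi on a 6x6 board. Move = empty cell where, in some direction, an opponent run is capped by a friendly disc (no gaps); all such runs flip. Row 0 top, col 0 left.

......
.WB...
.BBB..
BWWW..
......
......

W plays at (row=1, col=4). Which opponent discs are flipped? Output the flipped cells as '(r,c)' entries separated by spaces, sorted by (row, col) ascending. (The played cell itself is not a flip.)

Answer: (2,3)

Derivation:
Dir NW: first cell '.' (not opp) -> no flip
Dir N: first cell '.' (not opp) -> no flip
Dir NE: first cell '.' (not opp) -> no flip
Dir W: first cell '.' (not opp) -> no flip
Dir E: first cell '.' (not opp) -> no flip
Dir SW: opp run (2,3) capped by W -> flip
Dir S: first cell '.' (not opp) -> no flip
Dir SE: first cell '.' (not opp) -> no flip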